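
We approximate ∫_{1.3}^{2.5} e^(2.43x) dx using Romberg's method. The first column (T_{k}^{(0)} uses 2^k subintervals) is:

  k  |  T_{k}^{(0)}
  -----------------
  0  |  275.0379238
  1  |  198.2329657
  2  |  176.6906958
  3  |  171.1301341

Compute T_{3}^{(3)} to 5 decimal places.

T_{1}^{(1)} = (4·198.2329657 − 275.0379238) / 3 = 172.6313130
T_{2}^{(1)} = (4·176.6906958 − 198.2329657) / 3 = 169.5099392
T_{3}^{(1)} = (4·171.1301341 − 176.6906958) / 3 = 169.2766135
T_{2}^{(2)} = (16·169.5099392 − 172.6313130) / 15 = 169.3018476
T_{3}^{(2)} = 169.2766135 + (169.2766135 − 169.5099392)/15 = 169.2610585
T_{3}^{(3)} = (64·169.2610585 − 169.3018476) / 63 = 169.2604111

169.26041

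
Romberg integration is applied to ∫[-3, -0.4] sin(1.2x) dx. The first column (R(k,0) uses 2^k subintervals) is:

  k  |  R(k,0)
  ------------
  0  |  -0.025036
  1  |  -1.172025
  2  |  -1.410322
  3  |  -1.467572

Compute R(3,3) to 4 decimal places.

-1.4865

Richardson extrapolation on the trapezoidal column (denominator 4−1=3):
R(1,1) = -1.172025 + (-1.172025 − (-0.025036))/3 = -1.554355
R(2,1) = (4·(-1.410322) − (-1.172025)) / 3 = -1.489754
R(3,1) = (4·(-1.467572) − (-1.410322)) / 3 = -1.486655
R(2,2) = -1.489754 + (-1.489754 − (-1.554355))/15 = -1.485447
R(3,2) = -1.486655 + (-1.486655 − (-1.489754))/15 = -1.486448
R(3,3) = -1.486448 + (-1.486448 − (-1.485447))/63 = -1.486464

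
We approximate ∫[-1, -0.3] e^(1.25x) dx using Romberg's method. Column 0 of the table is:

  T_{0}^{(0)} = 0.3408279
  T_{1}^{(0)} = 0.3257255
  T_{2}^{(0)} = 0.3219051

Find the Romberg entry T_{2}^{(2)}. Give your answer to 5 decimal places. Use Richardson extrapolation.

0.32063

Richardson extrapolation on the trapezoidal column (denominator 4−1=3):
T_{1}^{(1)} = (4·0.3257255 − 0.3408279) / 3 = 0.3206914
T_{2}^{(1)} = 0.3219051 + (0.3219051 − 0.3257255)/3 = 0.3206316
T_{2}^{(2)} = 0.3206316 + (0.3206316 − 0.3206914)/15 = 0.3206276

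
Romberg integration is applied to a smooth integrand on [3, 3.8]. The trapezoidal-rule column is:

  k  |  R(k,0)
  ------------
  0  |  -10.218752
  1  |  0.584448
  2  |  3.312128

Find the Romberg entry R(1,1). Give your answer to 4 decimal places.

Richardson extrapolation on the trapezoidal column (denominator 4−1=3):
R(1,1) = 0.584448 + (0.584448 − (-10.218752))/3 = 4.185515

4.1855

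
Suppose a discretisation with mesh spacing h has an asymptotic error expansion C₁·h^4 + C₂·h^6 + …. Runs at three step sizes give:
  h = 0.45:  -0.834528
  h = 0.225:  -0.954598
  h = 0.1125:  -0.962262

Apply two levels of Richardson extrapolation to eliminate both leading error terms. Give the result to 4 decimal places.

-0.9628

First eliminate the h^4 term (factor 2^4 = 16):
  B₁ = (16·(-0.954598) − (-0.834528))/15 = -0.962603
  B₂ = (16·(-0.962262) − (-0.954598))/15 = -0.962773
Then eliminate the h^6 term (factor 2^6 = 64):
  (64·(-0.962773) − (-0.962603))/63 = -0.962776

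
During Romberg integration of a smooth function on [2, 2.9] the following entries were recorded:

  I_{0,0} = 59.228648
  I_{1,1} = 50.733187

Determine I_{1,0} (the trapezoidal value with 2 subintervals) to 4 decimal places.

From I_{1,1} = (4·I_{1,0} − I_{0,0})/3, solve for I_{1,0}:
4·I_{1,0} = 3·50.733187 + 59.228648 = 211.428209
I_{1,0} = 52.857052

52.8571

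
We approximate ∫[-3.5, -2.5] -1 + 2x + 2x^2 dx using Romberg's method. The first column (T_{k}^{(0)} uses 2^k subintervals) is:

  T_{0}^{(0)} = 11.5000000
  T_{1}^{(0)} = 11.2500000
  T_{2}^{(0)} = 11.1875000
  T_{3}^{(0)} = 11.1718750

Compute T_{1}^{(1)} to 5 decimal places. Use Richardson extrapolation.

11.16667

T_{1}^{(1)} = (4·11.2500000 − 11.5000000) / 3 = 11.1666667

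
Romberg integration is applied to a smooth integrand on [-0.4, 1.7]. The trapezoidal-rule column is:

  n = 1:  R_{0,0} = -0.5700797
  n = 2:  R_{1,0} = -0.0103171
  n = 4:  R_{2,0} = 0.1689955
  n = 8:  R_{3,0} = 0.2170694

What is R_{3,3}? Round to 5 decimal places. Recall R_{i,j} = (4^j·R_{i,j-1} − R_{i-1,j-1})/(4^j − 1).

Richardson extrapolation on the trapezoidal column (denominator 4−1=3):
R_{1,1} = (4·(-0.0103171) − (-0.5700797)) / 3 = 0.1762704
R_{2,1} = 0.1689955 + (0.1689955 − (-0.0103171))/3 = 0.2287664
R_{3,1} = (4·0.2170694 − 0.1689955) / 3 = 0.2330940
R_{2,2} = (16·0.2287664 − 0.1762704) / 15 = 0.2322661
R_{3,2} = 0.2330940 + (0.2330940 − 0.2287664)/15 = 0.2333825
R_{3,3} = (64·0.2333825 − 0.2322661) / 63 = 0.2334002
(Column j=1 coincides with Simpson's rule on the same nodes.)

0.23340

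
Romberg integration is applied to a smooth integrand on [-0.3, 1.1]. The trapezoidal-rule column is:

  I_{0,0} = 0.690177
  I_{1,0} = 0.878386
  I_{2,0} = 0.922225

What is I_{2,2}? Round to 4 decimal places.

0.9366

I_{1,1} = 0.878386 + (0.878386 − 0.690177)/3 = 0.941122
I_{2,1} = (4·0.922225 − 0.878386) / 3 = 0.936838
I_{2,2} = 0.936838 + (0.936838 − 0.941122)/15 = 0.936552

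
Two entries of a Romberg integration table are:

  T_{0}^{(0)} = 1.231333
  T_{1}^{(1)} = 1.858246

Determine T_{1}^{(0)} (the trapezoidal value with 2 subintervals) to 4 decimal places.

From T_{1}^{(1)} = (4·T_{1}^{(0)} − T_{0}^{(0)})/3, solve for T_{1}^{(0)}:
4·T_{1}^{(0)} = 3·1.858246 + 1.231333 = 6.806071
T_{1}^{(0)} = 1.701518

1.7015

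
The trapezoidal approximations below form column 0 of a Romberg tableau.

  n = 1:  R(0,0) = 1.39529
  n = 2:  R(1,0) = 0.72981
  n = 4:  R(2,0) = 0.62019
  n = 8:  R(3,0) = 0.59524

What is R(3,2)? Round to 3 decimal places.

0.587

Richardson extrapolation on the trapezoidal column (denominator 4−1=3):
R(2,1) = (4·0.62019 − 0.72981) / 3 = 0.58365
R(3,1) = (4·0.59524 − 0.62019) / 3 = 0.58692
R(3,2) = (16·0.58692 − 0.58365) / 15 = 0.58714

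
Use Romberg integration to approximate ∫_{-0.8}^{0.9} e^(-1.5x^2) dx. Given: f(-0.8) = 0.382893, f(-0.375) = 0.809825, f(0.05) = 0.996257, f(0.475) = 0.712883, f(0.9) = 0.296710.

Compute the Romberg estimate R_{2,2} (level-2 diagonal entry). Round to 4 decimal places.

1.2361

R_{0,0} (trapezoid, 1 panel, h=1.7000): 0.577663
R_{1,0} (trapezoid, 2 panels, h=0.8500): 1.135650
R_{2,0} (trapezoid, 4 panels, h=0.4250): 1.214976
R_{1,1} = 1.135650 + (1.135650 − 0.577663)/3 = 1.321646
R_{2,1} = 1.214976 + (1.214976 − 1.135650)/3 = 1.241418
R_{2,2} = 1.241418 + (1.241418 − 1.321646)/15 = 1.236069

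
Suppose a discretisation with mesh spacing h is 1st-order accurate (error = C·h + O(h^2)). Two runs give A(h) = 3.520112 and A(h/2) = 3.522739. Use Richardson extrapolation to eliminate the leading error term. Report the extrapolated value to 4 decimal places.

Extrapolated value = (2·A(h/2) − A(h)) / (2 − 1)
= (2·3.522739 − 3.520112) / 1
= 3.525366 / 1 = 3.525366

3.5254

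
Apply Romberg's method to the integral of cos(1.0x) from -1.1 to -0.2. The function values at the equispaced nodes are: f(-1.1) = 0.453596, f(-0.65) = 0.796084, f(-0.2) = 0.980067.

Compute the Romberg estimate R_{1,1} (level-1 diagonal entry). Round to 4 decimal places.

R_{0,0} (trapezoid, 1 panel, h=0.9000): 0.645148
R_{1,0} (trapezoid, 2 panels, h=0.4500): 0.680812
R_{1,1} = 0.680812 + (0.680812 − 0.645148)/3 = 0.692700

0.6927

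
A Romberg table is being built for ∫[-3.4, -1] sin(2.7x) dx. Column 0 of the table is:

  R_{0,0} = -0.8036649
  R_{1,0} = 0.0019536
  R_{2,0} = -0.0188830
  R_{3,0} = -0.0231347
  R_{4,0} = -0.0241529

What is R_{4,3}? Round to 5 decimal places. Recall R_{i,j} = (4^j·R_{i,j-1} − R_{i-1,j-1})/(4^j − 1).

Richardson extrapolation on the trapezoidal column (denominator 4−1=3):
R_{2,1} = -0.0188830 + (-0.0188830 − 0.0019536)/3 = -0.0258285
R_{3,1} = (4·(-0.0231347) − (-0.0188830)) / 3 = -0.0245519
R_{4,1} = (4·(-0.0241529) − (-0.0231347)) / 3 = -0.0244923
R_{3,2} = -0.0245519 + (-0.0245519 − (-0.0258285))/15 = -0.0244668
R_{4,2} = (16·(-0.0244923) − (-0.0245519)) / 15 = -0.0244883
R_{4,3} = -0.0244883 + (-0.0244883 − (-0.0244668))/63 = -0.0244886

-0.02449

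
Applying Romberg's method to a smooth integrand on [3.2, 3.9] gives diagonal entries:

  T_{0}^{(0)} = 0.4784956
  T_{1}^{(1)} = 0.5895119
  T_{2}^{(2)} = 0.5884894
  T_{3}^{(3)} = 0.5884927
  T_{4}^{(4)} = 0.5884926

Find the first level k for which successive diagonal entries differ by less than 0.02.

|T_{1}^{(1)} − T_{0}^{(0)}| = 0.1110163 ≥ 0.02
|T_{2}^{(2)} − T_{1}^{(1)}| = 0.0010225 < 0.02

k = 2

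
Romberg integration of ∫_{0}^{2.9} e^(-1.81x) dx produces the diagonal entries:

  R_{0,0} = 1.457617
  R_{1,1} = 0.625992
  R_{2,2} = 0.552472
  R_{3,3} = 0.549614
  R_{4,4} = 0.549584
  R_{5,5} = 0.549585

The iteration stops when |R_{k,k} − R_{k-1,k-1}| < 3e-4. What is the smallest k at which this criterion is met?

|R_{1,1} − R_{0,0}| = 0.831625 ≥ 3e-4
|R_{2,2} − R_{1,1}| = 0.073520 ≥ 3e-4
|R_{3,3} − R_{2,2}| = 0.002858 ≥ 3e-4
|R_{4,4} − R_{3,3}| = 0.000030 < 3e-4

k = 4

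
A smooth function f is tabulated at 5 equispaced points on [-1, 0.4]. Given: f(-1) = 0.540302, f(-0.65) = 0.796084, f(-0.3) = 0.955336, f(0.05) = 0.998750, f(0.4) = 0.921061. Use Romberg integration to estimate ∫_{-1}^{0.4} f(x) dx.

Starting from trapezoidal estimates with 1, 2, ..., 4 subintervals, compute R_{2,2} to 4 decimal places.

R_{0,0} (trapezoid, 1 panel, h=1.4000): 1.022954
R_{1,0} (trapezoid, 2 panels, h=0.7000): 1.180212
R_{2,0} (trapezoid, 4 panels, h=0.3500): 1.218298
R_{1,1} = 1.180212 + (1.180212 − 1.022954)/3 = 1.232631
R_{2,1} = 1.218298 + (1.218298 − 1.180212)/3 = 1.230993
R_{2,2} = 1.230993 + (1.230993 − 1.232631)/15 = 1.230884

1.2309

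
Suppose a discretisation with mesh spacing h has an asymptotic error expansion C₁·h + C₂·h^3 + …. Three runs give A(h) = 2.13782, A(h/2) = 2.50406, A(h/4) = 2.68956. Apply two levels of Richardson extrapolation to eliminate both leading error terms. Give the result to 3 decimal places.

2.876

First eliminate the h term (factor 2^1 = 2):
  B₁ = (2·2.50406 − 2.13782)/1 = 2.87030
  B₂ = (2·2.68956 − 2.50406)/1 = 2.87506
Then eliminate the h^3 term (factor 2^3 = 8):
  (8·2.87506 − 2.87030)/7 = 2.87574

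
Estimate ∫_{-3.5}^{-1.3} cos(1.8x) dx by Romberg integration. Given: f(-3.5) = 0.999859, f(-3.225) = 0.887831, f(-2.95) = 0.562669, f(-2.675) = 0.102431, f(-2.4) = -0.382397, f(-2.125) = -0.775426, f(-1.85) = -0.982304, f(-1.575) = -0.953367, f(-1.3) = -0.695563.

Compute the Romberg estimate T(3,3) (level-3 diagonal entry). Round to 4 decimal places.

-0.3898

T(0,0) (trapezoid, 1 panel, h=2.2000): 0.334726
T(1,0) (trapezoid, 2 panels, h=1.1000): -0.253274
T(2,0) (trapezoid, 4 panels, h=0.5500): -0.357436
T(3,0) (trapezoid, 8 panels, h=0.2750): -0.381814
T(1,1) = -0.253274 + (-0.253274 − 0.334726)/3 = -0.449274
T(2,1) = -0.357436 + (-0.357436 − (-0.253274))/3 = -0.392157
T(3,1) = -0.381814 + (-0.381814 − (-0.357436))/3 = -0.389940
T(2,2) = -0.392157 + (-0.392157 − (-0.449274))/15 = -0.388349
T(3,2) = -0.389940 + (-0.389940 − (-0.392157))/15 = -0.389792
T(3,3) = -0.389792 + (-0.389792 − (-0.388349))/63 = -0.389815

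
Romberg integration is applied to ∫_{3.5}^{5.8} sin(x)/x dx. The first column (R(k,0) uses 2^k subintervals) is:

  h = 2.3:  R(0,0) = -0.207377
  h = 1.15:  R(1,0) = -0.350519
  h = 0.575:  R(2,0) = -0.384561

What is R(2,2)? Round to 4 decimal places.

Richardson extrapolation on the trapezoidal column (denominator 4−1=3):
R(1,1) = -0.350519 + (-0.350519 − (-0.207377))/3 = -0.398233
R(2,1) = -0.384561 + (-0.384561 − (-0.350519))/3 = -0.395908
R(2,2) = (16·(-0.395908) − (-0.398233)) / 15 = -0.395753

-0.3958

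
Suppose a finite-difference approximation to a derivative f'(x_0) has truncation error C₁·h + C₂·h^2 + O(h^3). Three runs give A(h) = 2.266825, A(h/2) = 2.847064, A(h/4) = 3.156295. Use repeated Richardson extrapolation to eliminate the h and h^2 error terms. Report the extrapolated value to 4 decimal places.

3.4783

First eliminate the h term (factor 2^1 = 2):
  B₁ = (2·2.847064 − 2.266825)/1 = 3.427303
  B₂ = (2·3.156295 − 2.847064)/1 = 3.465526
Then eliminate the h^2 term (factor 2^2 = 4):
  (4·3.465526 − 3.427303)/3 = 3.478267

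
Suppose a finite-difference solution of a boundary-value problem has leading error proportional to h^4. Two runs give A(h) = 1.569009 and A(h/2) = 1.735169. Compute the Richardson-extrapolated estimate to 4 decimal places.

The leading error scales as h^4; refining by a factor of 2 reduces it by 2^4 = 16.
Extrapolated value = (16·A(h/2) − A(h)) / (16 − 1)
= (16·1.735169 − 1.569009) / 15
= 26.193695 / 15 = 1.746246

1.7462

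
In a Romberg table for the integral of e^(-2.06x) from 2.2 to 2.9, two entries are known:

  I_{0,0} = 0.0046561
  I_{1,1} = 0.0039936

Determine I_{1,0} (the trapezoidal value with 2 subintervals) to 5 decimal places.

0.00416

From I_{1,1} = (4·I_{1,0} − I_{0,0})/3, solve for I_{1,0}:
4·I_{1,0} = 3·0.0039936 + 0.0046561 = 0.0166369
I_{1,0} = 0.0041592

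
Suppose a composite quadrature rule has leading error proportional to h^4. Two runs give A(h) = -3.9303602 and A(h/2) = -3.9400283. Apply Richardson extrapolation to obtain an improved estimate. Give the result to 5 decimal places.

-3.94067

Extrapolated value = (16·A(h/2) − A(h)) / (16 − 1)
= (16·(-3.9400283) − (-3.9303602)) / 15
= -59.1100926 / 15 = -3.9406728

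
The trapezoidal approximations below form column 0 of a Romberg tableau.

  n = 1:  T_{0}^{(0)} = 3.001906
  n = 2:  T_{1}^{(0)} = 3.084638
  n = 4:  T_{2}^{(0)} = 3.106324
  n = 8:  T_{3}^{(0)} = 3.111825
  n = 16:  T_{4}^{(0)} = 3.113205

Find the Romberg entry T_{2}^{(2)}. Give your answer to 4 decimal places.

T_{1}^{(1)} = (4·3.084638 − 3.001906) / 3 = 3.112215
T_{2}^{(1)} = (4·3.106324 − 3.084638) / 3 = 3.113553
T_{2}^{(2)} = 3.113553 + (3.113553 − 3.112215)/15 = 3.113642
(Column j=1 coincides with Simpson's rule on the same nodes.)

3.1136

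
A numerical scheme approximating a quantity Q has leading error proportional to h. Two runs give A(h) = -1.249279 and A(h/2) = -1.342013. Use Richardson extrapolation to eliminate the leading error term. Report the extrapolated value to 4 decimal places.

Extrapolated value = (2·A(h/2) − A(h)) / (2 − 1)
= (2·(-1.342013) − (-1.249279)) / 1
= -1.434747 / 1 = -1.434747

-1.4347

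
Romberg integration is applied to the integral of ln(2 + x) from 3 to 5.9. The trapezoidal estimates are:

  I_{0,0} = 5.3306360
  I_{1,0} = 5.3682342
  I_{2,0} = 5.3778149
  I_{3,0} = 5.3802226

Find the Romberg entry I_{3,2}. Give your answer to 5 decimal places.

Richardson extrapolation on the trapezoidal column (denominator 4−1=3):
I_{2,1} = (4·5.3778149 − 5.3682342) / 3 = 5.3810085
I_{3,1} = (4·5.3802226 − 5.3778149) / 3 = 5.3810252
I_{3,2} = 5.3810252 + (5.3810252 − 5.3810085)/15 = 5.3810263

5.38103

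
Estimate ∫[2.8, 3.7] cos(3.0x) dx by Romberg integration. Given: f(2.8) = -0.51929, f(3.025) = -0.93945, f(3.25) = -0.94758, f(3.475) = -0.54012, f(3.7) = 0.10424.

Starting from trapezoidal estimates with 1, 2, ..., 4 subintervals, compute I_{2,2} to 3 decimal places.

I_{0,0} (trapezoid, 1 panel, h=0.9000): -0.18677
I_{1,0} (trapezoid, 2 panels, h=0.4500): -0.51980
I_{2,0} (trapezoid, 4 panels, h=0.2250): -0.59280
I_{1,1} = -0.51980 + (-0.51980 − (-0.18677))/3 = -0.63081
I_{2,1} = -0.59280 + (-0.59280 − (-0.51980))/3 = -0.61713
I_{2,2} = -0.61713 + (-0.61713 − (-0.63081))/15 = -0.61622

-0.616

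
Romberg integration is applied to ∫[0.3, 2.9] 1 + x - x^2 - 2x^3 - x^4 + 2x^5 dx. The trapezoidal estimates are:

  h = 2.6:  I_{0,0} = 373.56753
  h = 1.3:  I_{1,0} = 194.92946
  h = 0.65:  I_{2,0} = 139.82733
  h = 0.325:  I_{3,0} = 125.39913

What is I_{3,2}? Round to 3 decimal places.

120.532

Richardson extrapolation on the trapezoidal column (denominator 4−1=3):
I_{2,1} = (4·139.82733 − 194.92946) / 3 = 121.45995
I_{3,1} = 125.39913 + (125.39913 − 139.82733)/3 = 120.58973
I_{3,2} = 120.58973 + (120.58973 − 121.45995)/15 = 120.53172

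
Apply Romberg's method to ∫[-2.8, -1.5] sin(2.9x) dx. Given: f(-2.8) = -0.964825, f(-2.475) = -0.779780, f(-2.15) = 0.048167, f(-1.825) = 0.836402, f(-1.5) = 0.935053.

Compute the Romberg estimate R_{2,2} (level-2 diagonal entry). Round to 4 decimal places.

0.0315

R_{0,0} (trapezoid, 1 panel, h=1.3000): -0.019352
R_{1,0} (trapezoid, 2 panels, h=0.6500): 0.021633
R_{2,0} (trapezoid, 4 panels, h=0.3250): 0.029218
R_{1,1} = 0.021633 + (0.021633 − (-0.019352))/3 = 0.035295
R_{2,1} = 0.029218 + (0.029218 − 0.021633)/3 = 0.031746
R_{2,2} = 0.031746 + (0.031746 − 0.035295)/15 = 0.031509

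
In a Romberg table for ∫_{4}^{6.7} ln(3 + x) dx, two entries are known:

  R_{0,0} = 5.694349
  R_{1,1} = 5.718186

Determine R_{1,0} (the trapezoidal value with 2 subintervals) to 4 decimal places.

From R_{1,1} = (4·R_{1,0} − R_{0,0})/3, solve for R_{1,0}:
4·R_{1,0} = 3·5.718186 + 5.694349 = 22.848907
R_{1,0} = 5.712227

5.7122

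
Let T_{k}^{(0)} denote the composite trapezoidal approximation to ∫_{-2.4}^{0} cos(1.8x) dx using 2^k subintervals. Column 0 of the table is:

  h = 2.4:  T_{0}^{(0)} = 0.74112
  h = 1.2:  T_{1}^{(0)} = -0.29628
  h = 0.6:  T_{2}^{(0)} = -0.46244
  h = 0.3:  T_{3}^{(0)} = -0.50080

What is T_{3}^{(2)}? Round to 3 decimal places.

-0.513

Richardson extrapolation on the trapezoidal column (denominator 4−1=3):
T_{2}^{(1)} = -0.46244 + (-0.46244 − (-0.29628))/3 = -0.51783
T_{3}^{(1)} = -0.50080 + (-0.50080 − (-0.46244))/3 = -0.51359
T_{3}^{(2)} = (16·(-0.51359) − (-0.51783)) / 15 = -0.51331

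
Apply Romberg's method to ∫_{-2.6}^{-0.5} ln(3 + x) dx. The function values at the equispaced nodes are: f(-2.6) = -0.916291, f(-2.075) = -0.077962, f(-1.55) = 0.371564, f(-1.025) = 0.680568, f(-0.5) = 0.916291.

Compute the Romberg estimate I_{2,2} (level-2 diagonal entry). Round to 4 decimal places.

I_{0,0} (trapezoid, 1 panel, h=2.1000): 0.000000
I_{1,0} (trapezoid, 2 panels, h=1.0500): 0.390142
I_{2,0} (trapezoid, 4 panels, h=0.5250): 0.511439
I_{1,1} = 0.390142 + (0.390142 − 0.000000)/3 = 0.520189
I_{2,1} = 0.511439 + (0.511439 − 0.390142)/3 = 0.551871
I_{2,2} = 0.551871 + (0.551871 − 0.520189)/15 = 0.553983

0.5540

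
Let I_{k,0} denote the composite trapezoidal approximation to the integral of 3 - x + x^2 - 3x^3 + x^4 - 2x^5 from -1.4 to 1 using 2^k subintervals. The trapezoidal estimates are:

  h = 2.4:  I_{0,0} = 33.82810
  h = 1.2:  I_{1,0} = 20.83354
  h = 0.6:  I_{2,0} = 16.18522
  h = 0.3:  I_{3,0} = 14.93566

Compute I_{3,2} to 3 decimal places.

Richardson extrapolation on the trapezoidal column (denominator 4−1=3):
I_{2,1} = (4·16.18522 − 20.83354) / 3 = 14.63578
I_{3,1} = 14.93566 + (14.93566 − 16.18522)/3 = 14.51914
I_{3,2} = (16·14.51914 − 14.63578) / 15 = 14.51136
(Column j=1 coincides with Simpson's rule on the same nodes.)

14.511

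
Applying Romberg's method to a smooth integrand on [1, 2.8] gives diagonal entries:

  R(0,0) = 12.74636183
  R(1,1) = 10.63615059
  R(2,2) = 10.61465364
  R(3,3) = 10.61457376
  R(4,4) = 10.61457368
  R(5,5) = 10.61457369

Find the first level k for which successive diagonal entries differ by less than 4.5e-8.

k = 5

|R(1,1) − R(0,0)| = 2.11021124 ≥ 4.5e-8
|R(2,2) − R(1,1)| = 0.02149695 ≥ 4.5e-8
|R(3,3) − R(2,2)| = 0.00007988 ≥ 4.5e-8
|R(4,4) − R(3,3)| = 0.00000008 ≥ 4.5e-8
|R(5,5) − R(4,4)| = 0.00000001 < 4.5e-8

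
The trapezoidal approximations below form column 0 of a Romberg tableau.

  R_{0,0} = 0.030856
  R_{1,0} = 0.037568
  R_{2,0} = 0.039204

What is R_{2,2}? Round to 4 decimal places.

R_{1,1} = 0.037568 + (0.037568 − 0.030856)/3 = 0.039805
R_{2,1} = 0.039204 + (0.039204 − 0.037568)/3 = 0.039749
R_{2,2} = (16·0.039749 − 0.039805) / 15 = 0.039745

0.0397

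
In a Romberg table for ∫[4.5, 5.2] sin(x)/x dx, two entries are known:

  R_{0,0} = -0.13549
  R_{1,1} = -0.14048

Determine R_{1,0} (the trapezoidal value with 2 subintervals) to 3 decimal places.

From R_{1,1} = (4·R_{1,0} − R_{0,0})/3, solve for R_{1,0}:
4·R_{1,0} = 3·(-0.14048) + (-0.13549) = -0.55693
R_{1,0} = -0.13923

-0.139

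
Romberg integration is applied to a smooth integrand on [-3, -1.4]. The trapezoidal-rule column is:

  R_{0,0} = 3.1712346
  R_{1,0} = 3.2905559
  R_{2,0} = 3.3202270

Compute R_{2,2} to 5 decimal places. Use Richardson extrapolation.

3.33010

Richardson extrapolation on the trapezoidal column (denominator 4−1=3):
R_{1,1} = 3.2905559 + (3.2905559 − 3.1712346)/3 = 3.3303297
R_{2,1} = (4·3.3202270 − 3.2905559) / 3 = 3.3301174
R_{2,2} = (16·3.3301174 − 3.3303297) / 15 = 3.3301032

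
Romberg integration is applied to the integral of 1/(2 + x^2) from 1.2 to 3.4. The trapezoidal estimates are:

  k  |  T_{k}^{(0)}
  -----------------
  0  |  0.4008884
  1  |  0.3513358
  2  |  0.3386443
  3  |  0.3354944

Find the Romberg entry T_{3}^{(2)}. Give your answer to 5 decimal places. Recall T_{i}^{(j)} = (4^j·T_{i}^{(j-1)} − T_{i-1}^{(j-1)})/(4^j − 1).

Richardson extrapolation on the trapezoidal column (denominator 4−1=3):
T_{2}^{(1)} = 0.3386443 + (0.3386443 − 0.3513358)/3 = 0.3344138
T_{3}^{(1)} = (4·0.3354944 − 0.3386443) / 3 = 0.3344444
T_{3}^{(2)} = 0.3344444 + (0.3344444 − 0.3344138)/15 = 0.3344464
(Column j=1 coincides with Simpson's rule on the same nodes.)

0.33445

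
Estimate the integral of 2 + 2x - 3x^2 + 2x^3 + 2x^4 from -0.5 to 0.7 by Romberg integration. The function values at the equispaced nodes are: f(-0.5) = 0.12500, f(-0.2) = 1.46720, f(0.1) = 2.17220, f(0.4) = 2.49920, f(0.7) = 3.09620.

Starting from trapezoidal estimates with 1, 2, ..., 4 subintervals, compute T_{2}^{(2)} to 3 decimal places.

T_{0}^{(0)} (trapezoid, 1 panel, h=1.2000): 1.93272
T_{1}^{(0)} (trapezoid, 2 panels, h=0.6000): 2.26968
T_{2}^{(0)} (trapezoid, 4 panels, h=0.3000): 2.32476
T_{1}^{(1)} = 2.26968 + (2.26968 − 1.93272)/3 = 2.38200
T_{2}^{(1)} = 2.32476 + (2.32476 − 2.26968)/3 = 2.34312
T_{2}^{(2)} = 2.34312 + (2.34312 − 2.38200)/15 = 2.34053

2.341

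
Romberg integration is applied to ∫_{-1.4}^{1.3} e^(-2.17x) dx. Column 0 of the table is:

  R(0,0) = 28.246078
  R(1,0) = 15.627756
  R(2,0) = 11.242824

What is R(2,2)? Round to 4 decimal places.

R(1,1) = 15.627756 + (15.627756 − 28.246078)/3 = 11.421649
R(2,1) = 11.242824 + (11.242824 − 15.627756)/3 = 9.781180
R(2,2) = 9.781180 + (9.781180 − 11.421649)/15 = 9.671815
(Column j=1 coincides with Simpson's rule on the same nodes.)

9.6718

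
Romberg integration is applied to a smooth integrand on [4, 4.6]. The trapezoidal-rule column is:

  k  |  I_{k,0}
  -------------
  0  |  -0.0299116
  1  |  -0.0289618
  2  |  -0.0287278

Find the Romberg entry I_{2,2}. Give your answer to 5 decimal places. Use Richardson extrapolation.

-0.02865

Richardson extrapolation on the trapezoidal column (denominator 4−1=3):
I_{1,1} = -0.0289618 + (-0.0289618 − (-0.0299116))/3 = -0.0286452
I_{2,1} = (4·(-0.0287278) − (-0.0289618)) / 3 = -0.0286498
I_{2,2} = -0.0286498 + (-0.0286498 − (-0.0286452))/15 = -0.0286501
(Column j=1 coincides with Simpson's rule on the same nodes.)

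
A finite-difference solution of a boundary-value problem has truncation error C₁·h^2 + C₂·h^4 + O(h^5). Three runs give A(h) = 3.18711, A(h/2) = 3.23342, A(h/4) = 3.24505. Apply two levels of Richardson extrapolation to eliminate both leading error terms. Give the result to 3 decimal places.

3.249

First eliminate the h^2 term (factor 2^2 = 4):
  B₁ = (4·3.23342 − 3.18711)/3 = 3.24886
  B₂ = (4·3.24505 − 3.23342)/3 = 3.24893
Then eliminate the h^4 term (factor 2^4 = 16):
  (16·3.24893 − 3.24886)/15 = 3.24893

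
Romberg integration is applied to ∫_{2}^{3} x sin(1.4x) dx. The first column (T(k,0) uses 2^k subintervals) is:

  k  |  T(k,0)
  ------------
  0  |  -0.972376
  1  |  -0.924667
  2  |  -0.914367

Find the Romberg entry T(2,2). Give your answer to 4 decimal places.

-0.9111

Richardson extrapolation on the trapezoidal column (denominator 4−1=3):
T(1,1) = -0.924667 + (-0.924667 − (-0.972376))/3 = -0.908764
T(2,1) = (4·(-0.914367) − (-0.924667)) / 3 = -0.910934
T(2,2) = -0.910934 + (-0.910934 − (-0.908764))/15 = -0.911079
(Column j=1 coincides with Simpson's rule on the same nodes.)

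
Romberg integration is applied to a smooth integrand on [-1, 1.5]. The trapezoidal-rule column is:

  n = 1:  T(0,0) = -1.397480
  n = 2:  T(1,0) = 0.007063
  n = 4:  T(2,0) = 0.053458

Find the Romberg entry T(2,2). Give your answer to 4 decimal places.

Richardson extrapolation on the trapezoidal column (denominator 4−1=3):
T(1,1) = 0.007063 + (0.007063 − (-1.397480))/3 = 0.475244
T(2,1) = 0.053458 + (0.053458 − 0.007063)/3 = 0.068923
T(2,2) = 0.068923 + (0.068923 − 0.475244)/15 = 0.041835
(Column j=1 coincides with Simpson's rule on the same nodes.)

0.0418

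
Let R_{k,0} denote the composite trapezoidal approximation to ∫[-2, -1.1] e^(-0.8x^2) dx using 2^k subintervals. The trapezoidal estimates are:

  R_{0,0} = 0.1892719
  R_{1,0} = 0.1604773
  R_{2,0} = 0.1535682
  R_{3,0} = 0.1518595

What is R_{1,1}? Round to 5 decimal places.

Richardson extrapolation on the trapezoidal column (denominator 4−1=3):
R_{1,1} = 0.1604773 + (0.1604773 − 0.1892719)/3 = 0.1508791

0.15088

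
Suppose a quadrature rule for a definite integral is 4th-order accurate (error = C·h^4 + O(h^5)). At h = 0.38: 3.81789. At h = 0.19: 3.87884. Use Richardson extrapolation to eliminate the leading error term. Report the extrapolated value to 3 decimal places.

3.883

The leading error scales as h^4; refining by a factor of 2 reduces it by 2^4 = 16.
Extrapolated value = (16·A(h/2) − A(h)) / (16 − 1)
= (16·3.87884 − 3.81789) / 15
= 58.24355 / 15 = 3.88290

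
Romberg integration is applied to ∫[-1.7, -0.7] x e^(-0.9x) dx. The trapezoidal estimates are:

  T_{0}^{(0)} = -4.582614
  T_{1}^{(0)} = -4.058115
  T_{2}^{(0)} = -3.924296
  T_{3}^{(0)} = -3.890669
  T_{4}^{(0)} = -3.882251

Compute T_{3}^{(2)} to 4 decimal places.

-3.8794

Richardson extrapolation on the trapezoidal column (denominator 4−1=3):
T_{2}^{(1)} = (4·(-3.924296) − (-4.058115)) / 3 = -3.879690
T_{3}^{(1)} = (4·(-3.890669) − (-3.924296)) / 3 = -3.879460
T_{3}^{(2)} = (16·(-3.879460) − (-3.879690)) / 15 = -3.879445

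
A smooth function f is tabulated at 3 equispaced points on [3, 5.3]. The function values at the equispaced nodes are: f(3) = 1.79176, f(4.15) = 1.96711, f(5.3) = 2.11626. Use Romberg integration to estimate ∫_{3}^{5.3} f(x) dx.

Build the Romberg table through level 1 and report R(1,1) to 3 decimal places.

R(0,0) (trapezoid, 1 panel, h=2.3000): 4.49422
R(1,0) (trapezoid, 2 panels, h=1.1500): 4.50929
R(1,1) = 4.50929 + (4.50929 − 4.49422)/3 = 4.51431

4.514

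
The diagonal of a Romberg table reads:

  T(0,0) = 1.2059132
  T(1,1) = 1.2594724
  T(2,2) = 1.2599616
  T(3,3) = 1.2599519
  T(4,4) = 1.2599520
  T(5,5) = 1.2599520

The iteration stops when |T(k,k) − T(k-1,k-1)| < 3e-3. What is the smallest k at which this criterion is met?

|T(1,1) − T(0,0)| = 0.0535592 ≥ 3e-3
|T(2,2) − T(1,1)| = 0.0004892 < 3e-3

k = 2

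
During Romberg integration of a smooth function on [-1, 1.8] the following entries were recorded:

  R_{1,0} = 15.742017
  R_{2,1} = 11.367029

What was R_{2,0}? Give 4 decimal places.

12.4608

From R_{2,1} = (4·R_{2,0} − R_{1,0})/3, solve for R_{2,0}:
4·R_{2,0} = 3·11.367029 + 15.742017 = 49.843104
R_{2,0} = 12.460776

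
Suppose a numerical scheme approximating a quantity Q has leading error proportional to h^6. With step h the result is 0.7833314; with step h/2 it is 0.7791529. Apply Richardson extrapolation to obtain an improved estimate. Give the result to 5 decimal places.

0.77909

The leading error scales as h^6; refining by a factor of 2 reduces it by 2^6 = 64.
Extrapolated value = (64·A(h/2) − A(h)) / (64 − 1)
= (64·0.7791529 − 0.7833314) / 63
= 49.0824542 / 63 = 0.7790866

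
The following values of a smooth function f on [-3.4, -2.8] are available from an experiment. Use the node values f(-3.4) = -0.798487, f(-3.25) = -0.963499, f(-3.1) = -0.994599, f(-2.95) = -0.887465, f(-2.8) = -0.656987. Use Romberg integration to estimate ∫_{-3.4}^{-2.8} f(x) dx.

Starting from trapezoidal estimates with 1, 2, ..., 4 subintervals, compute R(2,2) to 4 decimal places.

R(0,0) (trapezoid, 1 panel, h=0.6000): -0.436642
R(1,0) (trapezoid, 2 panels, h=0.3000): -0.516701
R(2,0) (trapezoid, 4 panels, h=0.1500): -0.535995
R(1,1) = -0.516701 + (-0.516701 − (-0.436642))/3 = -0.543387
R(2,1) = -0.535995 + (-0.535995 − (-0.516701))/3 = -0.542426
R(2,2) = -0.542426 + (-0.542426 − (-0.543387))/15 = -0.542362

-0.5424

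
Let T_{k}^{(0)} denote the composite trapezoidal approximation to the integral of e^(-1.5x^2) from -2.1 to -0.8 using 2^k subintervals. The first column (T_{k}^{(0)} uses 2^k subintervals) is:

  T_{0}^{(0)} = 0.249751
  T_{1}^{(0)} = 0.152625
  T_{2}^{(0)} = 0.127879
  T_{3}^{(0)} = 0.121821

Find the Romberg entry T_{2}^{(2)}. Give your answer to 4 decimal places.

0.1196

Richardson extrapolation on the trapezoidal column (denominator 4−1=3):
T_{1}^{(1)} = (4·0.152625 − 0.249751) / 3 = 0.120250
T_{2}^{(1)} = 0.127879 + (0.127879 − 0.152625)/3 = 0.119630
T_{2}^{(2)} = (16·0.119630 − 0.120250) / 15 = 0.119589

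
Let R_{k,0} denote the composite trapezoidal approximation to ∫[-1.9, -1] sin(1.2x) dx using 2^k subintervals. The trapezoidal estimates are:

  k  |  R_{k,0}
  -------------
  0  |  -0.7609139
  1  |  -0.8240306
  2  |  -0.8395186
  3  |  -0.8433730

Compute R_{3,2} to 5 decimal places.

-0.84466

R_{2,1} = -0.8395186 + (-0.8395186 − (-0.8240306))/3 = -0.8446813
R_{3,1} = -0.8433730 + (-0.8433730 − (-0.8395186))/3 = -0.8446578
R_{3,2} = -0.8446578 + (-0.8446578 − (-0.8446813))/15 = -0.8446562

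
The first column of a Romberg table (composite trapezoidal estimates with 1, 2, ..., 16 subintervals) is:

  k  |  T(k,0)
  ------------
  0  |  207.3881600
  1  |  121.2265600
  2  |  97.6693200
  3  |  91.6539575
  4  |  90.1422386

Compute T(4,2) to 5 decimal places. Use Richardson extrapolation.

89.63763

Richardson extrapolation on the trapezoidal column (denominator 4−1=3):
T(3,1) = 91.6539575 + (91.6539575 − 97.6693200)/3 = 89.6488367
T(4,1) = 90.1422386 + (90.1422386 − 91.6539575)/3 = 89.6383323
T(4,2) = 89.6383323 + (89.6383323 − 89.6488367)/15 = 89.6376320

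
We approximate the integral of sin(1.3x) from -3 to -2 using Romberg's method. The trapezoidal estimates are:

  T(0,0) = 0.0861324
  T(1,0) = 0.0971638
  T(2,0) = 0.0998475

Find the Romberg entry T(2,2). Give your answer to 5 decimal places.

0.10074

T(1,1) = 0.0971638 + (0.0971638 − 0.0861324)/3 = 0.1008409
T(2,1) = (4·0.0998475 − 0.0971638) / 3 = 0.1007421
T(2,2) = 0.1007421 + (0.1007421 − 0.1008409)/15 = 0.1007355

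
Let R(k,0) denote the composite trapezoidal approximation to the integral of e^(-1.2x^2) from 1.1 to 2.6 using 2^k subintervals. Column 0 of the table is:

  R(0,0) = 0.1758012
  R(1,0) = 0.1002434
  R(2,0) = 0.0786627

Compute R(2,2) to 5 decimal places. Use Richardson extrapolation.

0.07123

Richardson extrapolation on the trapezoidal column (denominator 4−1=3):
R(1,1) = 0.1002434 + (0.1002434 − 0.1758012)/3 = 0.0750575
R(2,1) = 0.0786627 + (0.0786627 − 0.1002434)/3 = 0.0714691
R(2,2) = 0.0714691 + (0.0714691 − 0.0750575)/15 = 0.0712299
(Column j=1 coincides with Simpson's rule on the same nodes.)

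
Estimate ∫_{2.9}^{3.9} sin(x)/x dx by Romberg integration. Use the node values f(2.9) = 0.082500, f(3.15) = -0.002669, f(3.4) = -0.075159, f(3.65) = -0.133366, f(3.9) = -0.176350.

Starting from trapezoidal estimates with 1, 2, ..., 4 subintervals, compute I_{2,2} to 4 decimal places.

-0.0657

I_{0,0} (trapezoid, 1 panel, h=1.0000): -0.046925
I_{1,0} (trapezoid, 2 panels, h=0.5000): -0.061042
I_{2,0} (trapezoid, 4 panels, h=0.2500): -0.064530
I_{1,1} = -0.061042 + (-0.061042 − (-0.046925))/3 = -0.065748
I_{2,1} = -0.064530 + (-0.064530 − (-0.061042))/3 = -0.065693
I_{2,2} = -0.065693 + (-0.065693 − (-0.065748))/15 = -0.065689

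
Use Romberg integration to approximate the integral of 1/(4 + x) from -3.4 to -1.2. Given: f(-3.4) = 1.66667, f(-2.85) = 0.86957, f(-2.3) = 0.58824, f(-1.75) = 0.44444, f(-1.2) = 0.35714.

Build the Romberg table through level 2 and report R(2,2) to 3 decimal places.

R(0,0) (trapezoid, 1 panel, h=2.2000): 2.22619
R(1,0) (trapezoid, 2 panels, h=1.1000): 1.76016
R(2,0) (trapezoid, 4 panels, h=0.5500): 1.60279
R(1,1) = 1.76016 + (1.76016 − 2.22619)/3 = 1.60482
R(2,1) = 1.60279 + (1.60279 − 1.76016)/3 = 1.55033
R(2,2) = 1.55033 + (1.55033 − 1.60482)/15 = 1.54670

1.547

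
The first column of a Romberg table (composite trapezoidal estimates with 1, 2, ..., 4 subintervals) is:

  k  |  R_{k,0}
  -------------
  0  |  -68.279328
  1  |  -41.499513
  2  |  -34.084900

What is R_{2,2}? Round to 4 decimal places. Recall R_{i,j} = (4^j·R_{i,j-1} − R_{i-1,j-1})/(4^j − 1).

Richardson extrapolation on the trapezoidal column (denominator 4−1=3):
R_{1,1} = (4·(-41.499513) − (-68.279328)) / 3 = -32.572908
R_{2,1} = (4·(-34.084900) − (-41.499513)) / 3 = -31.613362
R_{2,2} = -31.613362 + (-31.613362 − (-32.572908))/15 = -31.549392

-31.5494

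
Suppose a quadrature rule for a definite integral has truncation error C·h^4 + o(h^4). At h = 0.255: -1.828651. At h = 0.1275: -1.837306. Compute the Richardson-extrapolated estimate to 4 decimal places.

The leading error scales as h^4; refining by a factor of 2 reduces it by 2^4 = 16.
Extrapolated value = (16·A(h/2) − A(h)) / (16 − 1)
= (16·(-1.837306) − (-1.828651)) / 15
= -27.568245 / 15 = -1.837883

-1.8379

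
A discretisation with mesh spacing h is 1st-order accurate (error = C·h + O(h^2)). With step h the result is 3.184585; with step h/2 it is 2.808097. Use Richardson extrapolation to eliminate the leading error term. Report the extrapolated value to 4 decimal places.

2.4316

The leading error scales as h; refining by a factor of 2 reduces it by 2^1 = 2.
Extrapolated value = (2·A(h/2) − A(h)) / (2 − 1)
= (2·2.808097 − 3.184585) / 1
= 2.431609 / 1 = 2.431609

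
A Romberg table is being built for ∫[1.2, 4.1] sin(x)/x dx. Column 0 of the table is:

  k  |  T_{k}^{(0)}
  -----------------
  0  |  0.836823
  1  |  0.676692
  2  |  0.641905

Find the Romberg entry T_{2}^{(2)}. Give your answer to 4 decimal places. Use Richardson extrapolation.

Richardson extrapolation on the trapezoidal column (denominator 4−1=3):
T_{1}^{(1)} = (4·0.676692 − 0.836823) / 3 = 0.623315
T_{2}^{(1)} = (4·0.641905 − 0.676692) / 3 = 0.630309
T_{2}^{(2)} = (16·0.630309 − 0.623315) / 15 = 0.630775
(Column j=1 coincides with Simpson's rule on the same nodes.)

0.6308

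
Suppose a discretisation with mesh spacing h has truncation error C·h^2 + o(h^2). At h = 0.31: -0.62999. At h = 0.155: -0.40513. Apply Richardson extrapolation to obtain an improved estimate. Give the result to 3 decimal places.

-0.330

The leading error scales as h^2; refining by a factor of 2 reduces it by 2^2 = 4.
Extrapolated value = (4·A(h/2) − A(h)) / (4 − 1)
= (4·(-0.40513) − (-0.62999)) / 3
= -0.99053 / 3 = -0.33018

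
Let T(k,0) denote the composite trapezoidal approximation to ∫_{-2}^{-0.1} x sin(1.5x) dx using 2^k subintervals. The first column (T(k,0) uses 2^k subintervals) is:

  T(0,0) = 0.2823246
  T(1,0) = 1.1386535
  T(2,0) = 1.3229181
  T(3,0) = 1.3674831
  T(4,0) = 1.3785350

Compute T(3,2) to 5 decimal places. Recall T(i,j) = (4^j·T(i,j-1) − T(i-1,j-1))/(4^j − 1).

Richardson extrapolation on the trapezoidal column (denominator 4−1=3):
T(2,1) = (4·1.3229181 − 1.1386535) / 3 = 1.3843396
T(3,1) = (4·1.3674831 − 1.3229181) / 3 = 1.3823381
T(3,2) = (16·1.3823381 − 1.3843396) / 15 = 1.3822047

1.38220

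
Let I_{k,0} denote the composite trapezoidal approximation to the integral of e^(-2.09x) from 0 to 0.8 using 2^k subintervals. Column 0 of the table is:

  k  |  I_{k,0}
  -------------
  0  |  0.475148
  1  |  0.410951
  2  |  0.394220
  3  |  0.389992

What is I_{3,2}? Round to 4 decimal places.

0.3886

Richardson extrapolation on the trapezoidal column (denominator 4−1=3):
I_{2,1} = 0.394220 + (0.394220 − 0.410951)/3 = 0.388643
I_{3,1} = 0.389992 + (0.389992 − 0.394220)/3 = 0.388583
I_{3,2} = (16·0.388583 − 0.388643) / 15 = 0.388579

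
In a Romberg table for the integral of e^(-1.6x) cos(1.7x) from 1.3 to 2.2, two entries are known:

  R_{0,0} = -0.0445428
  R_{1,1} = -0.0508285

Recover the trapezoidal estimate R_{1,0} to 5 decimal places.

-0.04926

From R_{1,1} = (4·R_{1,0} − R_{0,0})/3, solve for R_{1,0}:
4·R_{1,0} = 3·(-0.0508285) + (-0.0445428) = -0.1970283
R_{1,0} = -0.0492571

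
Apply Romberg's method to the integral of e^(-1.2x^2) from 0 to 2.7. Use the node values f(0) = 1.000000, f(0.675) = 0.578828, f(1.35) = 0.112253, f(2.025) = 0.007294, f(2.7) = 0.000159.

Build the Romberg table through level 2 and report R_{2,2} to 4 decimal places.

R_{0,0} (trapezoid, 1 panel, h=2.7000): 1.350215
R_{1,0} (trapezoid, 2 panels, h=1.3500): 0.826649
R_{2,0} (trapezoid, 4 panels, h=0.6750): 0.808957
R_{1,1} = 0.826649 + (0.826649 − 1.350215)/3 = 0.652127
R_{2,1} = 0.808957 + (0.808957 − 0.826649)/3 = 0.803060
R_{2,2} = 0.803060 + (0.803060 − 0.652127)/15 = 0.813122

0.8131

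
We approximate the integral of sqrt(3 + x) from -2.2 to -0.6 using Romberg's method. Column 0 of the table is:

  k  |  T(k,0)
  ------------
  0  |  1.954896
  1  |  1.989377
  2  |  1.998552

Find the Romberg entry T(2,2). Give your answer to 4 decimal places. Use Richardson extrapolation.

2.0017

T(1,1) = 1.989377 + (1.989377 − 1.954896)/3 = 2.000871
T(2,1) = 1.998552 + (1.998552 − 1.989377)/3 = 2.001610
T(2,2) = 2.001610 + (2.001610 − 2.000871)/15 = 2.001659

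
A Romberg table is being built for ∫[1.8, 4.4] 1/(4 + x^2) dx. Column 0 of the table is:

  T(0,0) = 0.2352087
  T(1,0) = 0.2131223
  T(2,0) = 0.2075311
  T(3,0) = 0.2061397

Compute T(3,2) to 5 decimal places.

0.20568

Richardson extrapolation on the trapezoidal column (denominator 4−1=3):
T(2,1) = 0.2075311 + (0.2075311 − 0.2131223)/3 = 0.2056674
T(3,1) = 0.2061397 + (0.2061397 − 0.2075311)/3 = 0.2056759
T(3,2) = 0.2056759 + (0.2056759 − 0.2056674)/15 = 0.2056765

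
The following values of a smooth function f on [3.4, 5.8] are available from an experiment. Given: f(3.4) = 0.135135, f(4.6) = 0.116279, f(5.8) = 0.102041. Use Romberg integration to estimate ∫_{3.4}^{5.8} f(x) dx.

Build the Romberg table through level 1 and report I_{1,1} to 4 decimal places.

I_{0,0} (trapezoid, 1 panel, h=2.4000): 0.284611
I_{1,0} (trapezoid, 2 panels, h=1.2000): 0.281840
I_{1,1} = 0.281840 + (0.281840 − 0.284611)/3 = 0.280916

0.2809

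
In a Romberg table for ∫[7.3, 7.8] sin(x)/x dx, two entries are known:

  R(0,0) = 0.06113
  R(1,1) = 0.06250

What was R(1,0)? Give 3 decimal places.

0.062

From R(1,1) = (4·R(1,0) − R(0,0))/3, solve for R(1,0):
4·R(1,0) = 3·0.06250 + 0.06113 = 0.24863
R(1,0) = 0.06216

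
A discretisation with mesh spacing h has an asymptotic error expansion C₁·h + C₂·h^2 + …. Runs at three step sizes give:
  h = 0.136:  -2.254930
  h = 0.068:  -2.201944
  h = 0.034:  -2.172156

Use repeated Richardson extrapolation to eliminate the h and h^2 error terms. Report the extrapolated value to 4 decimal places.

First eliminate the h term (factor 2^1 = 2):
  B₁ = (2·(-2.201944) − (-2.254930))/1 = -2.148958
  B₂ = (2·(-2.172156) − (-2.201944))/1 = -2.142368
Then eliminate the h^2 term (factor 2^2 = 4):
  (4·(-2.142368) − (-2.148958))/3 = -2.140171

-2.1402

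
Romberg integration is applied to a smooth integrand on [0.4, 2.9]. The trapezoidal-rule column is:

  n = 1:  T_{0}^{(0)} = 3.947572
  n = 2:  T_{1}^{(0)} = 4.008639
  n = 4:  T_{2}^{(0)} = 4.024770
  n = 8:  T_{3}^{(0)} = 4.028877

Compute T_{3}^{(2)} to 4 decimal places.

T_{2}^{(1)} = 4.024770 + (4.024770 − 4.008639)/3 = 4.030147
T_{3}^{(1)} = 4.028877 + (4.028877 − 4.024770)/3 = 4.030246
T_{3}^{(2)} = 4.030246 + (4.030246 − 4.030147)/15 = 4.030253

4.0303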